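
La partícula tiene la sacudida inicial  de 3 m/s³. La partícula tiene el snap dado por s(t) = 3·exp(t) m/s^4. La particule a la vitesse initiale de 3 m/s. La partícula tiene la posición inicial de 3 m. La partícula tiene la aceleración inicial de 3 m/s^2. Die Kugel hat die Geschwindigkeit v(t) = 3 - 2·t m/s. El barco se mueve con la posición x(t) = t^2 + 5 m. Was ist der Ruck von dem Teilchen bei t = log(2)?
Wir müssen unsere Gleichung für den Snap s(t) = 3·exp(t) 1-mal integrieren. Die Stammfunktion von dem Snap ist der Ruck. Mit j(0) = 3 erhalten wir j(t) = 3·exp(t). Mit j(t) = 3·exp(t) und Einsetzen von t = log(2), finden wir j = 6.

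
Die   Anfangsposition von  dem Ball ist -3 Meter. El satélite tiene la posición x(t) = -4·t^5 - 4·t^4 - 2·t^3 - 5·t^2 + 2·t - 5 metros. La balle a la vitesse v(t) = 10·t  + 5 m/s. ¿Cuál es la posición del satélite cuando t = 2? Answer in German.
Wir haben die Position x(t) = -4·t^5 - 4·t^4 - 2·t^3 - 5·t^2 + 2·t - 5. Durch Einsetzen von t = 2: x(2) = -229.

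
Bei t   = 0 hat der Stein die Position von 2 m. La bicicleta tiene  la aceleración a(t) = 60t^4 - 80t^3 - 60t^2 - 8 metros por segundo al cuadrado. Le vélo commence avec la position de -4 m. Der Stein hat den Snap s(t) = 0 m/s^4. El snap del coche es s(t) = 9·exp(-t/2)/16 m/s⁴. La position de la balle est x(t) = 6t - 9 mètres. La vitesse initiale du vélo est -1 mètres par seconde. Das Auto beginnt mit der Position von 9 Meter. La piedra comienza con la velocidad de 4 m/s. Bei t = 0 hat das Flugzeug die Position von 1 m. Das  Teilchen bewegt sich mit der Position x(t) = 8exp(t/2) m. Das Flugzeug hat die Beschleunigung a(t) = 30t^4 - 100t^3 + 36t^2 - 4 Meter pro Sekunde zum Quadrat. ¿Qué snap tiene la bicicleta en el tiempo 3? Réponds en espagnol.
Para resolver esto, necesitamos tomar 2 derivadas de nuestra ecuación de la aceleración a(t) = 60·t^4 - 80·t^3 - 60·t^2 - 8. La derivada de la aceleración da la sacudida: j(t) = 240·t^3 - 240·t^2 - 120·t. Tomando d/dt de j(t), encontramos s(t) = 720·t^2 - 480·t - 120. Tenemos el snap s(t) = 720·t^2 - 480·t - 120. Sustituyendo t = 3: s(3) = 4920.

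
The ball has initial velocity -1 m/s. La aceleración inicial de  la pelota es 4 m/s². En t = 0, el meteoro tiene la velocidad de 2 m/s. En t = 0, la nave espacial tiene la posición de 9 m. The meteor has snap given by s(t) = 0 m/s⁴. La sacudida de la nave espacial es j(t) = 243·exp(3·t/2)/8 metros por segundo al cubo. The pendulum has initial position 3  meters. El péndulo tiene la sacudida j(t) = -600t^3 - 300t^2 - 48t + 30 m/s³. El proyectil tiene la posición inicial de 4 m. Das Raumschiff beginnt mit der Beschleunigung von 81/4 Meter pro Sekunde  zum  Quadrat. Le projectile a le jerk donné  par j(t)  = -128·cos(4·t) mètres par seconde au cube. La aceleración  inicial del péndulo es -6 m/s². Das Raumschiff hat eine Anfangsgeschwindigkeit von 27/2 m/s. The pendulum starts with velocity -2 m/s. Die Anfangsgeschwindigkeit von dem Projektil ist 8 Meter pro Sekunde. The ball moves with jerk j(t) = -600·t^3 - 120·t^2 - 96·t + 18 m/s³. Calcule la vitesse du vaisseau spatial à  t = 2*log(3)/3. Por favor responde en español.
Para resolver esto, necesitamos tomar 2 integrales de nuestra ecuación de la sacudida j(t) = 243·exp(3·t/2)/8. La integral de la sacudida es la aceleración. Usando a(0) = 81/4, obtenemos a(t) = 81·exp(3·t/2)/4. Integrando la aceleración y usando la condición inicial v(0) = 27/2, obtenemos v(t) = 27·exp(3·t/2)/2. De la ecuación de la velocidad v(t) = 27·exp(3·t/2)/2, sustituimos t = 2*log(3)/3 para obtener v = 81/2.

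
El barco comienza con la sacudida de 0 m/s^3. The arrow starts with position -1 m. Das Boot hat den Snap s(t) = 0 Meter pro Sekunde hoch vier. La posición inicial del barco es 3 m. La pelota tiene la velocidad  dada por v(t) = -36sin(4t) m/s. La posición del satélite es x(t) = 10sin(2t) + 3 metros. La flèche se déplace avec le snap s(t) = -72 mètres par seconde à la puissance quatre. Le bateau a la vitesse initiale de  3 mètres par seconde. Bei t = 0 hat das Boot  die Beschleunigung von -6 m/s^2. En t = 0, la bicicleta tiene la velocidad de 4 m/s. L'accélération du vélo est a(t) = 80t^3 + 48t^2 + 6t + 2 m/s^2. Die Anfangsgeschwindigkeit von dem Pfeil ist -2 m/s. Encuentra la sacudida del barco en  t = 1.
Necesitamos integrar nuestra ecuación del snap s(t) = 0 1 vez. La integral del snap es la sacudida. Usando j(0) = 0, obtenemos j(t) = 0. Usando j(t) = 0 y sustituyendo t = 1, encontramos j = 0.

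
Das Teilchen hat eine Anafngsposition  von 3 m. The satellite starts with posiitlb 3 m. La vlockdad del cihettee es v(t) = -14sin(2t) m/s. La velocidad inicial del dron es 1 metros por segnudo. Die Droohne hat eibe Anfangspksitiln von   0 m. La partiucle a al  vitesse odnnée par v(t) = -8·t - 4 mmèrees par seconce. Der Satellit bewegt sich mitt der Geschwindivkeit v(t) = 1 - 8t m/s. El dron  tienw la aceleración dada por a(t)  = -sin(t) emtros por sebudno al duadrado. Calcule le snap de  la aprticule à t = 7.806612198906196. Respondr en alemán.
Um dies zu lösen, müssen wir 3 Ableitungen unserer Gleichung für die Geschwindigkeit v(t) = -8·t - 4 nehmen. Mit d/dt von v(t) finden wir a(t) = -8. Durch Ableiten von der Beschleunigung erhalten wir den Ruck: j(t) = 0. Die Ableitung von dem Ruck ergibt den Snap: s(t) = 0. Aus der Gleichung für den Snap s(t) = 0, setzen wir t = 7.806612198906196 ein und erhalten s = 0.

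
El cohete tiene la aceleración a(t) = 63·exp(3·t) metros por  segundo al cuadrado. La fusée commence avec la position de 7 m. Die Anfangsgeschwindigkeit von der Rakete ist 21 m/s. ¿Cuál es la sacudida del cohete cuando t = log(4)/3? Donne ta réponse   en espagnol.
Partiendo de la aceleración a(t) = 63·exp(3·t), tomamos 1 derivada. Tomando d/dt de a(t), encontramos j(t) = 189·exp(3·t). De la ecuación de la sacudida j(t) = 189·exp(3·t), sustituimos t = log(4)/3 para obtener j = 756.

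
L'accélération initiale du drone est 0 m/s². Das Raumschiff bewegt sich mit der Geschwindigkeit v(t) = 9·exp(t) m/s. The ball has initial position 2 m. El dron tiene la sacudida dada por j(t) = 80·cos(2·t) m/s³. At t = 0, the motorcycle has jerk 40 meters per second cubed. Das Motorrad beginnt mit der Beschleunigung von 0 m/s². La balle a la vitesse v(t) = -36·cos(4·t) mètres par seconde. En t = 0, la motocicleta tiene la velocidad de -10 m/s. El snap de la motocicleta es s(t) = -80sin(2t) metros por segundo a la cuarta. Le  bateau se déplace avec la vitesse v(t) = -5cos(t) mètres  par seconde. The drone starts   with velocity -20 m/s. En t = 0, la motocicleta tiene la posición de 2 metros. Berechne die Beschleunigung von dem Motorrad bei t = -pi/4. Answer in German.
Ausgehend von dem Snap s(t) = -80·sin(2·t), nehmen wir 2 Integrale. Mit ∫s(t)dt und Anwendung von j(0) = 40, finden wir j(t) = 40·cos(2·t). Durch Integration von dem Ruck und Verwendung der Anfangsbedingung a(0) = 0, erhalten wir a(t) = 20·sin(2·t). Wir haben die Beschleunigung a(t) = 20·sin(2·t). Durch Einsetzen von t = -pi/4: a(-pi/4) = -20.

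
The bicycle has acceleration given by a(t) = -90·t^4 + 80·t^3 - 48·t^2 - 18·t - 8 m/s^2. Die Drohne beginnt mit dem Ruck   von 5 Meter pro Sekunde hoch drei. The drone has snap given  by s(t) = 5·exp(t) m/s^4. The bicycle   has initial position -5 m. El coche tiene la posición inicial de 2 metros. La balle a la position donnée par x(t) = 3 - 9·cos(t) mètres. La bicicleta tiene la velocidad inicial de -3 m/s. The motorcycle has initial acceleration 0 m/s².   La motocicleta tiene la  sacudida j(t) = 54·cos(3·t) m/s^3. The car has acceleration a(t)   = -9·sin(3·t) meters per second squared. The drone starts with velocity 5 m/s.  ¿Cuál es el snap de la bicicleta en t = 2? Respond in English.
Starting from acceleration a(t) = -90·t^4 + 80·t^3 - 48·t^2 - 18·t - 8, we take 2 derivatives. Differentiating acceleration, we get jerk: j(t) = -360·t^3 + 240·t^2 - 96·t - 18. The derivative of jerk gives snap: s(t) = -1080·t^2 + 480·t - 96. Using s(t) = -1080·t^2 + 480·t - 96 and substituting t = 2, we find s = -3456.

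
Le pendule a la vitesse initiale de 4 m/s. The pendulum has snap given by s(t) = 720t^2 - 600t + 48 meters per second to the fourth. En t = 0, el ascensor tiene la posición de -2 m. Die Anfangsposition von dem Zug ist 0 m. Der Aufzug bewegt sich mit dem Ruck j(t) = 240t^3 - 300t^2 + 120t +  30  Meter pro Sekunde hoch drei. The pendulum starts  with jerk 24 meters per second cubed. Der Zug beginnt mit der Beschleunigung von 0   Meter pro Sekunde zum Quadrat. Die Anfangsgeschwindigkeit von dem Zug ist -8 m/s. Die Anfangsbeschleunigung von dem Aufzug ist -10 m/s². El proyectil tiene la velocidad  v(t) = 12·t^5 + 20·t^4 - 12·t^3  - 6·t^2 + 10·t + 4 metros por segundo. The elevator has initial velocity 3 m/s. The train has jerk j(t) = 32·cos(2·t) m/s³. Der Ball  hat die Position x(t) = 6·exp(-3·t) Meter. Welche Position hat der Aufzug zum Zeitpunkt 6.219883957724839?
Um dies zu lösen, müssen wir 3 Stammfunktionen unserer Gleichung für den Ruck j(t) = 240·t^3 - 300·t^2 + 120·t + 30 finden. Mit ∫j(t)dt und Anwendung von a(0) = -10, finden wir a(t) = 60·t^4 - 100·t^3 + 60·t^2 + 30·t - 10. Die Stammfunktion von der Beschleunigung ist die Geschwindigkeit. Mit v(0) = 3 erhalten wir v(t) = 12·t^5 - 25·t^4 + 20·t^3 + 15·t^2 - 10·t + 3. Das Integral von der Geschwindigkeit ist die Position. Mit x(0) = -2 erhalten wir x(t) = 2·t^6 - 5·t^5 + 5·t^4 + 5·t^3 - 5·t^2 + 3·t - 2. Mit x(t) = 2·t^6 - 5·t^5 + 5·t^4 + 5·t^3 - 5·t^2 + 3·t - 2 und Einsetzen von t = 6.219883957724839, finden wir x = 77767.9058336072.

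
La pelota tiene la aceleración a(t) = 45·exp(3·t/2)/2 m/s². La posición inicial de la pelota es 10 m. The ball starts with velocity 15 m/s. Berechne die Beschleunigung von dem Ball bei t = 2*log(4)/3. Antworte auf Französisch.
En utilisant a(t) = 45·exp(3·t/2)/2 et en substituant t = 2*log(4)/3, nous trouvons a = 90.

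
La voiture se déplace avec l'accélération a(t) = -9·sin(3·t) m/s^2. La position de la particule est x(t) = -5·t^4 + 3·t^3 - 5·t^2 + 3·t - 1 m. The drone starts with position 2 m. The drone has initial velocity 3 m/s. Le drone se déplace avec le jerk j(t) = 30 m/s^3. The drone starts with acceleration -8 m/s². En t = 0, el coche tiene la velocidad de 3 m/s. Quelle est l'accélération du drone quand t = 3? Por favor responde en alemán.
Ausgehend von dem Ruck j(t) = 30, nehmen wir 1 Stammfunktion. Das Integral von dem Ruck ist die Beschleunigung. Mit a(0) = -8 erhalten wir a(t) = 30·t - 8. Mit a(t) = 30·t - 8 und Einsetzen von t = 3, finden wir a = 82.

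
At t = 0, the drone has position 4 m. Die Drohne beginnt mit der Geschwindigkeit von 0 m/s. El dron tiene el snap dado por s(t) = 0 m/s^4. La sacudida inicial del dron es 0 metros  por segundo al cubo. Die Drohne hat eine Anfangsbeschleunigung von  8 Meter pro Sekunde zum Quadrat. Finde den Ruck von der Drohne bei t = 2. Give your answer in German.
Wir müssen unsere Gleichung für den Snap s(t) = 0 1-mal integrieren. Mit ∫s(t)dt und Anwendung von j(0) = 0, finden wir j(t) = 0. Mit j(t) = 0 und Einsetzen von t = 2, finden wir j = 0.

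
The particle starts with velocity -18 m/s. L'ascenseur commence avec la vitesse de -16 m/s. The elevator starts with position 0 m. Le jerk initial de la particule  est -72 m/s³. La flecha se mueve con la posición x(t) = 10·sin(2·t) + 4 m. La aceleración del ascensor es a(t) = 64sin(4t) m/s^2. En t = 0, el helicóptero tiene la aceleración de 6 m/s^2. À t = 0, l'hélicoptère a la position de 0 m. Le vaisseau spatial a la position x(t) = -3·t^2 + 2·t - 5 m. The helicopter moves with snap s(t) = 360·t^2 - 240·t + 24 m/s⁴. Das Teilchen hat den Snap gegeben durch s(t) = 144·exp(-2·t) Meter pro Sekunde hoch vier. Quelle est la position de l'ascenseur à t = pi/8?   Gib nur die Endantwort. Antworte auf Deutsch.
Die Position bei t = pi/8 ist x = -4.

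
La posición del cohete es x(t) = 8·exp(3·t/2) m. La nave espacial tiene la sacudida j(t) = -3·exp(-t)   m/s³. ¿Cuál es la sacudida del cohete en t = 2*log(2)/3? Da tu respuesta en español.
Para resolver esto, necesitamos tomar 3 derivadas de nuestra ecuación de la posición x(t) = 8·exp(3·t/2). Tomando d/dt de x(t), encontramos v(t) = 12·exp(3·t/2). Tomando d/dt de v(t), encontramos a(t) = 18·exp(3·t/2). Tomando d/dt de a(t), encontramos j(t) = 27·exp(3·t/2). De la ecuación de la sacudida j(t) = 27·exp(3·t/2), sustituimos t = 2*log(2)/3 para obtener j = 54.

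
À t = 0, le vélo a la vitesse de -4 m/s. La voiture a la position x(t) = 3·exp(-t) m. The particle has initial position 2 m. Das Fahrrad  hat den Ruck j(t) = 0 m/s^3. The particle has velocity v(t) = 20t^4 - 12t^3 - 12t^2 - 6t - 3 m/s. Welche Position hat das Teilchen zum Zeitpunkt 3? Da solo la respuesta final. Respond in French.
La réponse est 587.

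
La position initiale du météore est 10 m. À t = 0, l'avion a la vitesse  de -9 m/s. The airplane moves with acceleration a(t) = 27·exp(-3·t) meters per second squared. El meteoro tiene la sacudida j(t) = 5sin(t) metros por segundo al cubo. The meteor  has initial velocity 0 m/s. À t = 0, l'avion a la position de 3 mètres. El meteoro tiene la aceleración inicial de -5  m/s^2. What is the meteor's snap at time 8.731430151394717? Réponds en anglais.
We must differentiate our jerk equation j(t) = 5·sin(t) 1 time. Taking d/dt of j(t), we find s(t) = 5·cos(t). Using s(t) = 5·cos(t) and substituting t = 8.731430151394717, we find s = -3.84555345919822.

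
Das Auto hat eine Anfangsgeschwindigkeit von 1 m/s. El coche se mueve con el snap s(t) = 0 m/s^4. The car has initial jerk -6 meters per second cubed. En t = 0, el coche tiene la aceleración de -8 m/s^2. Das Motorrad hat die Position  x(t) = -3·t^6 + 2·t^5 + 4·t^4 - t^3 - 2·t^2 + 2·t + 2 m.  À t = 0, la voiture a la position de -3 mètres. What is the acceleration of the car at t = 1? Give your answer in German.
Wir müssen die Stammfunktion unserer Gleichung für den Snap s(t) = 0 2-mal finden. Mit ∫s(t)dt und Anwendung von j(0) = -6, finden wir j(t) = -6. Die Stammfunktion von dem Ruck, mit a(0) = -8, ergibt die Beschleunigung: a(t) = -6·t - 8. Wir haben die Beschleunigung a(t) = -6·t - 8. Durch Einsetzen von t = 1: a(1) = -14.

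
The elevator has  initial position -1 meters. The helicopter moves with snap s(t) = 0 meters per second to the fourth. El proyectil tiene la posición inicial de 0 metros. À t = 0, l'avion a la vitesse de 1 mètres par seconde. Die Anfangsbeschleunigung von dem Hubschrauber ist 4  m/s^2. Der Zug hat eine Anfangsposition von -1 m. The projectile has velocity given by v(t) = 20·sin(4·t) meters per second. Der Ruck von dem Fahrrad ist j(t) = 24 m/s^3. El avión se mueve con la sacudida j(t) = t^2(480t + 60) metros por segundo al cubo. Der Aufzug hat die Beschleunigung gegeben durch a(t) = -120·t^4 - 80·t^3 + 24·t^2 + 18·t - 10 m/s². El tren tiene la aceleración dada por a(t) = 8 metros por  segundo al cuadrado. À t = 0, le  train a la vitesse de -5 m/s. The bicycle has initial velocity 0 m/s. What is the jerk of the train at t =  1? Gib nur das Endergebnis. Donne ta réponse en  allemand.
Bei t = 1, j = 0.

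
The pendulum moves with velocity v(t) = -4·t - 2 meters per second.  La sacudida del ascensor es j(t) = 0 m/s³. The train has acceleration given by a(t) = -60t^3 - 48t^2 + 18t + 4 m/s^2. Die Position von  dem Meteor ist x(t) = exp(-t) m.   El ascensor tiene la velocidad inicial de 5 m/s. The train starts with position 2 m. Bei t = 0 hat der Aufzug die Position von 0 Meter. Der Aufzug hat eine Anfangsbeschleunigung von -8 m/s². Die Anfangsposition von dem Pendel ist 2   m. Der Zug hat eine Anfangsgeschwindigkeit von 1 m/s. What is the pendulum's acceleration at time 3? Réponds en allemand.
Um dies zu lösen, müssen wir 1 Ableitung unserer Gleichung für die Geschwindigkeit v(t) = -4·t - 2 nehmen. Mit d/dt von v(t) finden wir a(t) = -4. Mit a(t) = -4 und Einsetzen von t = 3, finden wir a = -4.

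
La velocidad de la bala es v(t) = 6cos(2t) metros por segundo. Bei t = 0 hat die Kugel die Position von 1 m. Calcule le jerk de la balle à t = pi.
En partant de la vitesse v(t) = 6·cos(2·t), nous prenons 2 dérivées. En dérivant la vitesse, nous obtenons l'accélération: a(t) = -12·sin(2·t). En prenant d/dt de a(t), nous trouvons j(t) = -24·cos(2·t). En utilisant j(t) = -24·cos(2·t) et en substituant t = pi, nous trouvons j = -24.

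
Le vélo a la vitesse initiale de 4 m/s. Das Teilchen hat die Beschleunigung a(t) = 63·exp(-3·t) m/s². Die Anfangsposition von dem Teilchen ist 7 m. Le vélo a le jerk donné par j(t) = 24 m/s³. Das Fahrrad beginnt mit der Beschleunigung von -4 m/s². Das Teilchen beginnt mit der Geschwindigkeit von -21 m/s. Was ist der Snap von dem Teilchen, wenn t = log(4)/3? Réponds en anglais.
We must differentiate our acceleration equation a(t) = 63·exp(-3·t) 2 times. Differentiating acceleration, we get jerk: j(t) = -189·exp(-3·t). Differentiating jerk, we get snap: s(t) = 567·exp(-3·t). Using s(t) = 567·exp(-3·t) and substituting t = log(4)/3, we find s = 567/4.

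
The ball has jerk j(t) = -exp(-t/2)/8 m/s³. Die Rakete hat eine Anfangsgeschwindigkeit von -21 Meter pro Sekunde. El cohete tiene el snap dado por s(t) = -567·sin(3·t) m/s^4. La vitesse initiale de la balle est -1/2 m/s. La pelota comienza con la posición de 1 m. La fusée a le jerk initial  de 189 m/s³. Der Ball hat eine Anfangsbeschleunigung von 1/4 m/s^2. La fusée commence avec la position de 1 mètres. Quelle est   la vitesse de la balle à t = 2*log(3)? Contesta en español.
Necesitamos integrar nuestra ecuación de la sacudida j(t) = -exp(-t/2)/8 2 veces. La integral de la sacudida, con a(0) = 1/4, da la aceleración: a(t) = exp(-t/2)/4. Tomando ∫a(t)dt y aplicando v(0) = -1/2, encontramos v(t) = -exp(-t/2)/2. Tenemos la velocidad v(t) = -exp(-t/2)/2. Sustituyendo t = 2*log(3): v(2*log(3)) = -1/6.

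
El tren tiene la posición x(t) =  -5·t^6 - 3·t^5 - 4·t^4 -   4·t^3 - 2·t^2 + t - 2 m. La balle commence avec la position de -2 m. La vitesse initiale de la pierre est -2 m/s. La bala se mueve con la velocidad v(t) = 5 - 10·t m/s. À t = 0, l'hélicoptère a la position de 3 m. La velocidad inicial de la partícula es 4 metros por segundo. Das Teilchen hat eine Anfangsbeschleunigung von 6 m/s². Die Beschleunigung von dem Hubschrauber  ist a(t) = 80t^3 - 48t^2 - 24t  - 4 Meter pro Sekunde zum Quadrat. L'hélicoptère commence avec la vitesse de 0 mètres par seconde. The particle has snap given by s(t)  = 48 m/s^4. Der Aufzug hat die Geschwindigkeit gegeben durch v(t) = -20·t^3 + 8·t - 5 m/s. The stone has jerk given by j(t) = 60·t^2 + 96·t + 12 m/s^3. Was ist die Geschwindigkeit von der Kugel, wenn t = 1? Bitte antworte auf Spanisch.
Usando v(t) = 5 - 10·t y sustituyendo t = 1, encontramos v = -5.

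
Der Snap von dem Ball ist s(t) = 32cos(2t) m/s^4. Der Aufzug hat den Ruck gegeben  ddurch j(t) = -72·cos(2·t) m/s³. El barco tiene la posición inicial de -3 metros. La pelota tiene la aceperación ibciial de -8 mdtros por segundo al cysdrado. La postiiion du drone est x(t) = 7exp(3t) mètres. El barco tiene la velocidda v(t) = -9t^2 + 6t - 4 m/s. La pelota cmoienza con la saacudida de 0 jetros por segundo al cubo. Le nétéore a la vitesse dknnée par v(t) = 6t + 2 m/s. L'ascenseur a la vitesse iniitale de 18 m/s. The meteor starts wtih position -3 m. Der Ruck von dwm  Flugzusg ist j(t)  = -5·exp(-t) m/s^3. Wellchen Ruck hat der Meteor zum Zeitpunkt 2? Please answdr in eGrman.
Um dies zu lösen, müssen wir 2 Ableitungen unserer Gleichung für die Geschwindigkeit v(t) = 6·t + 2 nehmen. Die Ableitung von der Geschwindigkeit ergibt die Beschleunigung: a(t) = 6. Mit d/dt von a(t) finden wir j(t) = 0. Wir haben den Ruck j(t) = 0. Durch Einsetzen von t = 2: j(2) = 0.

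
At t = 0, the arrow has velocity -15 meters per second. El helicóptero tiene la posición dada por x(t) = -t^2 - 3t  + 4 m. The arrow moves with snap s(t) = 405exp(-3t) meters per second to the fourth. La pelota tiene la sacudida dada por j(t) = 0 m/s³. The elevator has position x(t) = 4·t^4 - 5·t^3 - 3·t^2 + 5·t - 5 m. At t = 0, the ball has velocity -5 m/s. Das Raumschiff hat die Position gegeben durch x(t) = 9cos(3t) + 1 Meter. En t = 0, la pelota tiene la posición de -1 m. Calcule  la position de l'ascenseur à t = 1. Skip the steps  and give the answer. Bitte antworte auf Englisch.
The answer is -4.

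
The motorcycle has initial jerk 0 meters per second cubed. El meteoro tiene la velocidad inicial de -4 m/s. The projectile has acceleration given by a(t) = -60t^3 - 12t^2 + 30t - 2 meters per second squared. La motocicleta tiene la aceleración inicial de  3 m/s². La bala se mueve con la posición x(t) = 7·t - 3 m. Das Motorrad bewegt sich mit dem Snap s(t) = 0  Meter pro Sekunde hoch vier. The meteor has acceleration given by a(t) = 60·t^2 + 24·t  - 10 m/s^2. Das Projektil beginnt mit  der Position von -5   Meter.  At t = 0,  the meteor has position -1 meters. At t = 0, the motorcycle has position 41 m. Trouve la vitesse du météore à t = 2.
Pour résoudre ceci, nous devons prendre 1 primitive de notre équation de l'accélération a(t) = 60·t^2 + 24·t - 10. La primitive de l'accélération, avec v(0) = -4, donne la vitesse: v(t) = 20·t^3 + 12·t^2 - 10·t - 4. Nous avons la vitesse v(t) = 20·t^3 + 12·t^2 - 10·t - 4. En substituant t = 2: v(2) = 184.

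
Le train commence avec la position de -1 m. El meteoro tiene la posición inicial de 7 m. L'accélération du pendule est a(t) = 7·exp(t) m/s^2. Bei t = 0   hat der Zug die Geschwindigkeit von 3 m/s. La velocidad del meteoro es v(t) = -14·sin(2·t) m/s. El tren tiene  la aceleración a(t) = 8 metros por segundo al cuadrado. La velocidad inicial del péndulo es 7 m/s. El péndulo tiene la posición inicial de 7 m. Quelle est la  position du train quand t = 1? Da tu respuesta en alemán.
Ausgehend von der Beschleunigung a(t) = 8, nehmen wir 2 Integrale. Das Integral von der Beschleunigung ist die Geschwindigkeit. Mit v(0) = 3 erhalten wir v(t) = 8·t + 3. Das Integral von der Geschwindigkeit, mit x(0) = -1, ergibt die Position: x(t) = 4·t^2 + 3·t - 1. Wir haben die Position x(t) = 4·t^2 + 3·t - 1. Durch Einsetzen von t = 1: x(1) = 6.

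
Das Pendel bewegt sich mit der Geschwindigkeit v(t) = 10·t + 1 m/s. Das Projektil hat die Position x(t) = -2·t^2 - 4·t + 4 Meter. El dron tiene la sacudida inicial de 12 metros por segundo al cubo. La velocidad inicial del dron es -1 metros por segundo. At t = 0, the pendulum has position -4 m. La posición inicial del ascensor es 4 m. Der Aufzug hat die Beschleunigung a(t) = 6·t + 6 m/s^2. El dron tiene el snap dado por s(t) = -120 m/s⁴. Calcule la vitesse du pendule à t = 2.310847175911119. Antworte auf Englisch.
Using v(t) = 10·t + 1 and substituting t = 2.310847175911119, we find v = 24.1084717591112.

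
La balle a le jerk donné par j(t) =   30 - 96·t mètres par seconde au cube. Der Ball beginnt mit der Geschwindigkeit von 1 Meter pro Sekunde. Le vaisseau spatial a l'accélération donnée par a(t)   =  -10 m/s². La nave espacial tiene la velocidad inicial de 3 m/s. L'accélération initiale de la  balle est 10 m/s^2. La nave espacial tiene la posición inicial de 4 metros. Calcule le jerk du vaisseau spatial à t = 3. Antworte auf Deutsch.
Ausgehend von der Beschleunigung a(t) = -10, nehmen wir 1 Ableitung. Durch Ableiten von der Beschleunigung erhalten wir den Ruck: j(t) = 0. Mit j(t) = 0 und Einsetzen von t = 3, finden wir j = 0.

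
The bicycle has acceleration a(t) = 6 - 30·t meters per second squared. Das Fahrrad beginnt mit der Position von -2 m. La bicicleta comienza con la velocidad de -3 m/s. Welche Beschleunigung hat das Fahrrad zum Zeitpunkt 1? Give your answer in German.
Wir haben die Beschleunigung a(t) = 6 - 30·t. Durch Einsetzen von t = 1: a(1) = -24.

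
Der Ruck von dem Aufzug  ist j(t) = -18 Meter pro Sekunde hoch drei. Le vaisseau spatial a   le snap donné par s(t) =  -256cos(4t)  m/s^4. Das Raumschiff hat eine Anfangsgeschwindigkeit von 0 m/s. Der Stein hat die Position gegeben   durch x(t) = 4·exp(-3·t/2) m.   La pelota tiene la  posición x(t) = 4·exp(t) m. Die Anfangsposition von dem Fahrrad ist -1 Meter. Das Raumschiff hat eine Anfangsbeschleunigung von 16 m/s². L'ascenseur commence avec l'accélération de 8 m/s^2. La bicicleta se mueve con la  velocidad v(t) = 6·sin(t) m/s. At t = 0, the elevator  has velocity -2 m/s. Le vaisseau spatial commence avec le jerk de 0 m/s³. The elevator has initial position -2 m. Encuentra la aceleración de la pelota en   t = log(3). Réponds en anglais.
Starting from position x(t) = 4·exp(t), we take 2 derivatives. The derivative of position gives velocity: v(t) = 4·exp(t). The derivative of velocity gives acceleration: a(t) = 4·exp(t). From the given acceleration equation a(t) = 4·exp(t), we substitute t = log(3) to get a = 12.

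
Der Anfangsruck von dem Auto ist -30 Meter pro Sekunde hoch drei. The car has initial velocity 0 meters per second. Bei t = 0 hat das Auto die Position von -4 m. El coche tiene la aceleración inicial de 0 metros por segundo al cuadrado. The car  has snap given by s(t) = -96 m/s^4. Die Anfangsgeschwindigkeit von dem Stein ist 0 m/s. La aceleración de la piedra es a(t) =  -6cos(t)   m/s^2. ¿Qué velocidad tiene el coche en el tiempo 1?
Necesitamos integrar nuestra ecuación del snap s(t) = -96 3 veces. Tomando ∫s(t)dt y aplicando j(0) = -30, encontramos j(t) = -96·t - 30. La integral de la sacudida, con a(0) = 0, da la aceleración: a(t) = 6·t·(-8·t - 5). Tomando ∫a(t)dt y aplicando v(0) = 0, encontramos v(t) = t^2·(-16·t - 15). De la ecuación de la velocidad v(t) = t^2·(-16·t - 15), sustituimos t = 1 para obtener v = -31.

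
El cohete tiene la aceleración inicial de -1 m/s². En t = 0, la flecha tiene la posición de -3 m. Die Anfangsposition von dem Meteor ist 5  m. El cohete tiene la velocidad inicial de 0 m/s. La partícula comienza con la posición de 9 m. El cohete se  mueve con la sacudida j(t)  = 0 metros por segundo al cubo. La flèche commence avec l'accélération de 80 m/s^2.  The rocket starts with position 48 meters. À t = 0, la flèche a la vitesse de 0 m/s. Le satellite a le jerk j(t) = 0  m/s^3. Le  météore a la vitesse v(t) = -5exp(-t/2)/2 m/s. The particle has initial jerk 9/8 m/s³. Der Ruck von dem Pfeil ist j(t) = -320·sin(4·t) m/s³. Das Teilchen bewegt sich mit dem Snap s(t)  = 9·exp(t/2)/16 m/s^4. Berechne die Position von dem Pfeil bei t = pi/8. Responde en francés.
Pour résoudre ceci, nous devons prendre 3 intégrales de notre équation du jerk j(t) = -320·sin(4·t). La primitive du jerk, avec a(0) = 80, donne l'accélération: a(t) = 80·cos(4·t). La primitive de l'accélération est la vitesse. En utilisant v(0) = 0, nous obtenons v(t) = 20·sin(4·t). En intégrant la vitesse et en utilisant la condition initiale x(0) = -3, nous obtenons x(t) = 2 - 5·cos(4·t). Nous avons la position x(t) = 2 - 5·cos(4·t). En substituant t = pi/8: x(pi/8) = 2.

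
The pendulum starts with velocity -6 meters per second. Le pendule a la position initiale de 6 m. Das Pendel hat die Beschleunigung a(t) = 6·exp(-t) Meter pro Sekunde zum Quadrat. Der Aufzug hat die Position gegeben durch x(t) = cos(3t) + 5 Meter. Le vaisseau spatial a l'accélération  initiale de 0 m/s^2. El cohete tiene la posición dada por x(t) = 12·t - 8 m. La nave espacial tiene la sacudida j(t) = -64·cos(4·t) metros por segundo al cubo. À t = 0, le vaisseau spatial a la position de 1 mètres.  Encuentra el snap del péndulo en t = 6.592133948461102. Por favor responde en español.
Para resolver esto, necesitamos tomar 2 derivadas de nuestra ecuación de la aceleración a(t) = 6·exp(-t). La derivada de la aceleración da la sacudida: j(t) = -6·exp(-t). Derivando la sacudida, obtenemos el snap: s(t) = 6·exp(-t). De la ecuación del snap s(t) = 6·exp(-t), sustituimos t = 6.592133948461102 para obtener s = 0.00822666575663295.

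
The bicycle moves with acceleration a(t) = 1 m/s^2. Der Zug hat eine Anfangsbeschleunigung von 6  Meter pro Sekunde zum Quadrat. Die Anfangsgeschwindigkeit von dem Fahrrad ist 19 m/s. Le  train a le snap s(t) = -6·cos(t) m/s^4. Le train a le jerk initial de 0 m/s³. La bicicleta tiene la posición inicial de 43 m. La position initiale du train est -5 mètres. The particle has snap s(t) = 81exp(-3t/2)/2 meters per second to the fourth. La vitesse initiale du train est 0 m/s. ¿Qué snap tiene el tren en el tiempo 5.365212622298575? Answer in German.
Mit s(t) = -6·cos(t) und Einsetzen von t = 5.365212622298575, finden wir s = -3.64459107461760.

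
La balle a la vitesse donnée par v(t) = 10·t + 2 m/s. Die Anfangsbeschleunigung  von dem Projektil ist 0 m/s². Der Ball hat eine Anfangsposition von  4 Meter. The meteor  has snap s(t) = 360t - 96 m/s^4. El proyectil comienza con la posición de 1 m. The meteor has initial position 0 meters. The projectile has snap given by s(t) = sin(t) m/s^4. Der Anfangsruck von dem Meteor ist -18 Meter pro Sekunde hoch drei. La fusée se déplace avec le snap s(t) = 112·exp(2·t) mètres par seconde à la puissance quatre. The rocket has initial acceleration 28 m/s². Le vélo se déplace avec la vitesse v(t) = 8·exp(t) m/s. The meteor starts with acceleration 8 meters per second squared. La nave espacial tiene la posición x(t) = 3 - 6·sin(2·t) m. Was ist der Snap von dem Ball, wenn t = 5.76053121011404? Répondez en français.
Nous devons dériver notre équation de la vitesse v(t) = 10·t + 2 3 fois. En prenant d/dt de v(t), nous trouvons a(t) = 10. En prenant d/dt de a(t), nous trouvons j(t) = 0. En prenant d/dt de j(t), nous trouvons s(t) = 0. De l'équation du snap s(t) = 0, nous substituons t = 5.76053121011404 pour obtenir s = 0.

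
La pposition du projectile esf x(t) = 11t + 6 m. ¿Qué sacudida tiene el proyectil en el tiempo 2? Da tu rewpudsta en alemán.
Ausgehend von der Position x(t) = 11·t + 6, nehmen wir 3 Ableitungen. Durch Ableiten von der Position erhalten wir die Geschwindigkeit: v(t) = 11. Mit d/dt von v(t) finden wir a(t) = 0. Die Ableitung von der Beschleunigung ergibt den Ruck: j(t) = 0. Wir haben den Ruck j(t) = 0. Durch Einsetzen von t = 2: j(2) = 0.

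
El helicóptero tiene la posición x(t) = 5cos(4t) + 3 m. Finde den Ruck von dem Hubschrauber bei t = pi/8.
Um dies zu lösen, müssen wir 3 Ableitungen unserer Gleichung für die Position x(t) = 5·cos(4·t) + 3 nehmen. Durch Ableiten von der Position erhalten wir die Geschwindigkeit: v(t) = -20·sin(4·t). Mit d/dt von v(t) finden wir a(t) = -80·cos(4·t). Durch Ableiten von der Beschleunigung erhalten wir den Ruck: j(t) = 320·sin(4·t). Aus der Gleichung für den Ruck j(t) = 320·sin(4·t), setzen wir t = pi/8 ein und erhalten j = 320.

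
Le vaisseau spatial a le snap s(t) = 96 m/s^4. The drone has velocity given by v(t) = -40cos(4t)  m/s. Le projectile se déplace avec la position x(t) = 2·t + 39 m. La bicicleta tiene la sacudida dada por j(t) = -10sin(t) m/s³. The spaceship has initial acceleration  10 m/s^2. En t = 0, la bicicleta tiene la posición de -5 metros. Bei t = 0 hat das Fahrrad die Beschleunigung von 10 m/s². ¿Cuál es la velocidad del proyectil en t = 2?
Partiendo de la posición x(t) = 2·t + 39, tomamos 1 derivada. La derivada de la posición da la velocidad: v(t) = 2. Usando v(t) = 2 y sustituyendo t = 2, encontramos v = 2.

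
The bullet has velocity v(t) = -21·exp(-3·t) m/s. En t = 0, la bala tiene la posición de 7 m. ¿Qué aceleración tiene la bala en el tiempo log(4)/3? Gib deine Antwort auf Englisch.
We must differentiate our velocity equation v(t) = -21·exp(-3·t) 1 time. Taking d/dt of v(t), we find a(t) = 63·exp(-3·t). Using a(t) = 63·exp(-3·t) and substituting t = log(4)/3, we find a = 63/4.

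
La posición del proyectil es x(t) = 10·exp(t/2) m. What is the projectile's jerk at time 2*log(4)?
We must differentiate our position equation x(t) = 10·exp(t/2) 3 times. The derivative of position gives velocity: v(t) = 5·exp(t/2). The derivative of velocity gives acceleration: a(t) = 5·exp(t/2)/2. Taking d/dt of a(t), we find j(t) = 5·exp(t/2)/4. From the given jerk equation j(t) = 5·exp(t/2)/4, we substitute t = 2*log(4) to get j = 5.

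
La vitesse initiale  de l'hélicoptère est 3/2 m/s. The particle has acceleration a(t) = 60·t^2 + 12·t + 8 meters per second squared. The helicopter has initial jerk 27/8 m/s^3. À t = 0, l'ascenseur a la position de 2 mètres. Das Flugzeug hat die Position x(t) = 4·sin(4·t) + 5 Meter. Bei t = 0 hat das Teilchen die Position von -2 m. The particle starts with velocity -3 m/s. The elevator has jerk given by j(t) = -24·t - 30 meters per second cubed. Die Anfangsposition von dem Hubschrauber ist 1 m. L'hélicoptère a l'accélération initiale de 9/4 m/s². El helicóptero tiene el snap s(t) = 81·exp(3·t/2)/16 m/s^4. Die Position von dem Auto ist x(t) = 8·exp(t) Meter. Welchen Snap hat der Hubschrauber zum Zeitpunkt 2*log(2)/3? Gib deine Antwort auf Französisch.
Nous avons le snap s(t) = 81·exp(3·t/2)/16. En substituant t = 2*log(2)/3: s(2*log(2)/3) = 81/8.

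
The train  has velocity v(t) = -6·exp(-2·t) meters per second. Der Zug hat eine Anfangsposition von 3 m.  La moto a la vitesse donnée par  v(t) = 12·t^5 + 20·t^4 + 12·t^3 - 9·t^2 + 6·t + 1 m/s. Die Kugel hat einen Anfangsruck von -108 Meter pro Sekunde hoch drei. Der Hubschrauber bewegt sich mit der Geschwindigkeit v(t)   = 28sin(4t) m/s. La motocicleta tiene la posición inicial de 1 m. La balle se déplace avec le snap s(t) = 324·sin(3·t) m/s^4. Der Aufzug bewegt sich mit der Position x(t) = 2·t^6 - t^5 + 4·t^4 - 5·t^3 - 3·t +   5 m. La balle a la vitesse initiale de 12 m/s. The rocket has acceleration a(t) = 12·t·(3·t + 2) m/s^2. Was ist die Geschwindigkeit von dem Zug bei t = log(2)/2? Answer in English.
Using v(t) = -6·exp(-2·t) and substituting t = log(2)/2, we find v = -3.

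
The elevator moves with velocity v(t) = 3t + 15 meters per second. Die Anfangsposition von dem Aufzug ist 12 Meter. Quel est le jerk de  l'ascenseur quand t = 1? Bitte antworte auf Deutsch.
Ausgehend von der Geschwindigkeit v(t) = 3·t + 15, nehmen wir 2 Ableitungen. Mit d/dt von v(t) finden wir a(t) = 3. Durch Ableiten von der Beschleunigung erhalten wir den Ruck: j(t) = 0. Wir haben den Ruck j(t) = 0. Durch Einsetzen von t = 1: j(1) = 0.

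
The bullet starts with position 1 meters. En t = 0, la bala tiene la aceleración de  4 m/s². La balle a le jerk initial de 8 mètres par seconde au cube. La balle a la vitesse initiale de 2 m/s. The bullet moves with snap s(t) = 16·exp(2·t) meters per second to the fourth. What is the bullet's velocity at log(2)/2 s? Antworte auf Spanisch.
Para resolver esto, necesitamos tomar 3 integrales de nuestra ecuación del snap s(t) = 16·exp(2·t). La integral del snap es la sacudida. Usando j(0) = 8, obtenemos j(t) = 8·exp(2·t). Integrando la sacudida y usando la condición inicial a(0) = 4, obtenemos a(t) = 4·exp(2·t). La antiderivada de la aceleración es la velocidad. Usando v(0) = 2, obtenemos v(t) = 2·exp(2·t). De la ecuación de la velocidad v(t) = 2·exp(2·t), sustituimos t = log(2)/2 para obtener v = 4.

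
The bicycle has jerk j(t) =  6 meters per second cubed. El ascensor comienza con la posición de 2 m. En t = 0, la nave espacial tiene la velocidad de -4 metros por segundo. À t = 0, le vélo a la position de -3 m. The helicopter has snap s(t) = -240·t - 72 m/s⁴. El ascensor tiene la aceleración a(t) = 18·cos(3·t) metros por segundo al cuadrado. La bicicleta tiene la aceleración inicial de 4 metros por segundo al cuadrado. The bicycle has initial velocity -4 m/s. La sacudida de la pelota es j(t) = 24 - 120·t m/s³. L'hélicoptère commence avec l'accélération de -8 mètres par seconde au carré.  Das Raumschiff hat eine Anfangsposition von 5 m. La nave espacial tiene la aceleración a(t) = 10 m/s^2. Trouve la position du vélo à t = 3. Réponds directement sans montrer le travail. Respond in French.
La position à t = 3 est x = 30.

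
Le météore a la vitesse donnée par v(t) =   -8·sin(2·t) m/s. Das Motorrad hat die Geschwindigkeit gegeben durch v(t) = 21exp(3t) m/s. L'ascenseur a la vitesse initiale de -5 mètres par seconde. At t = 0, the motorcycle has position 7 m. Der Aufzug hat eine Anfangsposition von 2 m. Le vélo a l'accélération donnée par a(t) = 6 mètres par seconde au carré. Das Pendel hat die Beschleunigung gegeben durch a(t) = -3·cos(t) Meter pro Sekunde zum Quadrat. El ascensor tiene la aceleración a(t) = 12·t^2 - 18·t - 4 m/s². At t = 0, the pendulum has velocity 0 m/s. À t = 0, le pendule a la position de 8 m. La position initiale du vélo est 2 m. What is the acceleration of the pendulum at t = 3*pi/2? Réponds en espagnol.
De la ecuación de la aceleración a(t) = -3·cos(t), sustituimos t = 3*pi/2 para obtener a = 0.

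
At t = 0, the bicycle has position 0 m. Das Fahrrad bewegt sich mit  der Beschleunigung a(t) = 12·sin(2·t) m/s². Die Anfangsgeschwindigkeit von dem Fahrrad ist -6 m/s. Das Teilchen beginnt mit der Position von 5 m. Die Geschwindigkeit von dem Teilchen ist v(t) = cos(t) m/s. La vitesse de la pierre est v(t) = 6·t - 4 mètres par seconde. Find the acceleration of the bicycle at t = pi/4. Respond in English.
Using a(t) = 12·sin(2·t) and substituting t = pi/4, we find a = 12.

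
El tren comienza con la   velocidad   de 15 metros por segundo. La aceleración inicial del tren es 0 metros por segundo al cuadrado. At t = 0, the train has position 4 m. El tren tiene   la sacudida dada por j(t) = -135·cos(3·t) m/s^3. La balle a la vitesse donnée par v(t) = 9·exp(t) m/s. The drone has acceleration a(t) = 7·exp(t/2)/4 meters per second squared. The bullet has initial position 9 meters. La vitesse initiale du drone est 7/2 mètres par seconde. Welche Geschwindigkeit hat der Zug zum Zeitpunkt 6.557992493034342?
Wir müssen unsere Gleichung für den Ruck j(t) = -135·cos(3·t) 2-mal integrieren. Durch Integration von dem Ruck und Verwendung der Anfangsbedingung a(0) = 0, erhalten wir a(t) = -45·sin(3·t). Das Integral von der Beschleunigung ist die Geschwindigkeit. Mit v(0) = 15 erhalten wir v(t) = 15·cos(3·t). Mit v(t) = 15·cos(3·t) und Einsetzen von t = 6.557992493034342, finden wir v = 10.1847261853105.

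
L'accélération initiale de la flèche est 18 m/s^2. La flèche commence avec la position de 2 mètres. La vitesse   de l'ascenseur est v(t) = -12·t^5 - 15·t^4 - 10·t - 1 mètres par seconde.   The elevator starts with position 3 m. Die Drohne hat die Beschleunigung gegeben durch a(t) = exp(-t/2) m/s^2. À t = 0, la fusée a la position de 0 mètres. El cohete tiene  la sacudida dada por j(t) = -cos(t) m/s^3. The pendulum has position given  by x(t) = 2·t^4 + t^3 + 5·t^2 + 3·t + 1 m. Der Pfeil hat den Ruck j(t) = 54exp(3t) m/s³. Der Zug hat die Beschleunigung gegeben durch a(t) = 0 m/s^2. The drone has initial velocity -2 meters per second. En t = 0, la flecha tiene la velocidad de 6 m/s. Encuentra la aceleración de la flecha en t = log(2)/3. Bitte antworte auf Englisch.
To solve this, we need to take 1 antiderivative of our jerk equation j(t) = 54·exp(3·t). Finding the integral of j(t) and using a(0) = 18: a(t) = 18·exp(3·t). We have acceleration a(t) = 18·exp(3·t). Substituting t = log(2)/3: a(log(2)/3) = 36.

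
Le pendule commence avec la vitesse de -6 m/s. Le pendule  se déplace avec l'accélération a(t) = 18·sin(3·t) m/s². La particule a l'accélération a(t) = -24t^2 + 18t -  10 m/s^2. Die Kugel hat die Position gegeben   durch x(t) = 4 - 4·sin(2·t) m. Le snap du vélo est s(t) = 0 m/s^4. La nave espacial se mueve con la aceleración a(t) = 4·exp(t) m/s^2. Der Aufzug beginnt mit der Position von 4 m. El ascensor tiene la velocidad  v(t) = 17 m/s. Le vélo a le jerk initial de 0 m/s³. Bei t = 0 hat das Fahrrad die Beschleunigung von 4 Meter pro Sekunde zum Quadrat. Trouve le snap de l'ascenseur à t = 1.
Pour résoudre ceci, nous devons prendre 3 dérivées de notre équation de la vitesse v(t) = 17. En dérivant la vitesse, nous obtenons l'accélération: a(t) = 0. La dérivée de l'accélération donne le jerk: j(t) = 0. La dérivée du jerk donne le snap: s(t) = 0. En utilisant s(t) = 0 et en substituant t = 1, nous trouvons s = 0.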